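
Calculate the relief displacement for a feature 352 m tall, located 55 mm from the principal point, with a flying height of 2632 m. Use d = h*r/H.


d = h * r / H = 352 * 55 / 2632 = 7.36 mm

7.36 mm


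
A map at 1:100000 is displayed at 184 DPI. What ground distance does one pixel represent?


pixel_cm = 2.54 / 184 ≈ 0.013804 cm
ground = pixel_cm * 100000 / 100 = 2.54 * 100000 / (184 * 100) = 254000 / 18400 ≈ 13.8 m

13.8 m


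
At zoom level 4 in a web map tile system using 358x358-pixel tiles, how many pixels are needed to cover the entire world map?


tiles per axis = 2^4 = 16
total tiles = 16^2 = 256
pixels per axis = 16 * 358 = 5728
total pixels = 5728^2 = 32809984

32809984 pixels


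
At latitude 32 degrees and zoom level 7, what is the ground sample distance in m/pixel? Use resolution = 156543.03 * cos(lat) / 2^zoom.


res = 156543.03 * cos(32) / 2^7 = 156543.03 * 0.8480481 / 128 = 1037.16 m/pixel

1037.16 m/pixel


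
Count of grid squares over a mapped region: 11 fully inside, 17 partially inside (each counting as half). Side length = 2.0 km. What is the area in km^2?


effective squares = 11 + 17 * 0.5 = 19.5
area = 19.5 * 4.0 = 78.0 km^2

78.0 km^2


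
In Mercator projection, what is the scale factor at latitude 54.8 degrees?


SF = 1 / cos(54.8) = 1 / 0.576432 = 1.735

1.735


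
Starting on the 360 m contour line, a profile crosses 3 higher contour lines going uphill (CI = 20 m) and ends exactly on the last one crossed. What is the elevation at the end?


elevation = 360 + 3 * 20 = 420 m

420 m


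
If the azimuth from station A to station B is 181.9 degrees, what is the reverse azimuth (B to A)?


back azimuth = (181.9 + 180) mod 360 = 1.9 degrees

1.9 degrees


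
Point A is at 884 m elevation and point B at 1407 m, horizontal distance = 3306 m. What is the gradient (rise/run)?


gradient = (1407 - 884) / 3306 = 523 / 3306 = 0.1582

0.1582


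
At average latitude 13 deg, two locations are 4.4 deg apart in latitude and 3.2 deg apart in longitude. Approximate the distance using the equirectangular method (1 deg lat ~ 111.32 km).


dlat_km = 4.4 * 111.32 = 489.808
dlon_km = 3.2 * 111.32 * cos(13) ≈ 347.094
dist = sqrt(489.808^2 + 347.094^2) ≈ 600.3 km

600.3 km


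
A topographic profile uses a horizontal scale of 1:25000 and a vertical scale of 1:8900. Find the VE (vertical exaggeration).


VE = horizontal_scale / vertical_scale = 25000 / 8900 ≈ 2.8

2.8x


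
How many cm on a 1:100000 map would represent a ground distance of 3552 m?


map_cm = 3552 * 100 / 100000 = 3.552 cm ≈ 3.55 cm

3.55 cm


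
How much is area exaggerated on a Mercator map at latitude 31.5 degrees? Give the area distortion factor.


area_distortion = 1/cos^2(31.5) = 1.376

1.376


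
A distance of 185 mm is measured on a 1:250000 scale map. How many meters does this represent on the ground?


ground = 185 mm * 250000 / 1000 = 46250.0 m

46250.0 m


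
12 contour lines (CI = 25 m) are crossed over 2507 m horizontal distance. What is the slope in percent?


elevation change = 12 * 25 = 300 m
slope = 300 / 2507 * 100 = 12.0%

12.0%


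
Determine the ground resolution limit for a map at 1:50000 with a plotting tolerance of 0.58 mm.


ground = 0.58 mm * 50000 / 1000 = 29.0 m

29.0 m


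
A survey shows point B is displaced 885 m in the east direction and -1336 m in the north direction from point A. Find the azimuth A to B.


az = atan2(885, -1336) = 146.5 deg
adjusted to 0-360: 146.5 degrees

146.5 degrees


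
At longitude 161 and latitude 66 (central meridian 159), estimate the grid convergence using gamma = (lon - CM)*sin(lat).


gamma = (161 - 159) * sin(66) = 2 * 0.913545 = 1.827 degrees

1.827 degrees


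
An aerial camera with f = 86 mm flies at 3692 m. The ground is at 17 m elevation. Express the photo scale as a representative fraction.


scale = f / (H - h) = 86 mm / 3675 m = 86 / 3675000 = 1:42733

1:42733


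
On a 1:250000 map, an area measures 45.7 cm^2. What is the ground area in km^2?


ground_area = 45.7 * (250000/100)^2 = 285625000.0 m^2 = 285.625 km^2

285.625 km^2


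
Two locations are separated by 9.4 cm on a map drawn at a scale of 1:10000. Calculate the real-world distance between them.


ground = 9.4 cm * 10000 / 100 = 940.0 m

940.0 m


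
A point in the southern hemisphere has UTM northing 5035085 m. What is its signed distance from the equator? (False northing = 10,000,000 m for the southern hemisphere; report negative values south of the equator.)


For southern: actual = 5035085 - 10000000 = -4964915 m

-4964915 m


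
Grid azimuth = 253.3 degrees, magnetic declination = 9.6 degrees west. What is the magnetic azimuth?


magnetic azimuth = grid azimuth - declination (east +ve)
mag_az = 253.3 - -9.6 = 262.9 degrees

262.9 degrees


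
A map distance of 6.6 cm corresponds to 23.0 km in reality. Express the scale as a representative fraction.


ground = 23.0 km = 2300000 cm; RF denominator = ground / map = 2300000 / 6.6 ≈ 348485; RF = 1:348485

1:348485


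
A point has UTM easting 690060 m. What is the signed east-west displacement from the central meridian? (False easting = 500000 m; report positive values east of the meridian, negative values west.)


displacement = 690060 - 500000 = 190060 m

190060 m


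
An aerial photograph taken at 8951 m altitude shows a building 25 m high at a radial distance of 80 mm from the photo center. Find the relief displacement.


d = h * r / H = 25 * 80 / 8951 = 0.22 mm

0.22 mm


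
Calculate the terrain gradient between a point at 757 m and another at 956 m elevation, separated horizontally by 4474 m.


gradient = (956 - 757) / 4474 = 199 / 4474 = 0.0445

0.0445


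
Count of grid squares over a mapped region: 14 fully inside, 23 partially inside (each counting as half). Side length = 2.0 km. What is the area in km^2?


effective squares = 14 + 23 * 0.5 = 25.5
area = 25.5 * 4.0 = 102.0 km^2

102.0 km^2


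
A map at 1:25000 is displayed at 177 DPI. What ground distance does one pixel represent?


pixel_cm = 2.54 / 177 ≈ 0.01435 cm
ground = pixel_cm * 25000 / 100 = 2.54 * 25000 / (177 * 100) = 63500 / 17700 ≈ 3.59 m

3.59 m


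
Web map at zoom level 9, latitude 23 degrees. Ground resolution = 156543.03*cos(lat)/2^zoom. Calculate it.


res = 156543.03 * cos(23) / 2^9 = 156543.03 * 0.92050485 / 512 = 281.44 m/pixel

281.44 m/pixel


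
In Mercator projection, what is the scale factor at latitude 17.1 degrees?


SF = 1 / cos(17.1) = 1 / 0.955793 = 1.046

1.046


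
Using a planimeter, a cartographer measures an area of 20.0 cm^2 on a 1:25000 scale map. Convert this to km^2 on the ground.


ground_area = 20.0 * (25000/100)^2 = 1250000.0 m^2 = 1.25 km^2

1.25 km^2


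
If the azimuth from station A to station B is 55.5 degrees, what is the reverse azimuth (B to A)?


back azimuth = (55.5 + 180) mod 360 = 235.5 degrees

235.5 degrees


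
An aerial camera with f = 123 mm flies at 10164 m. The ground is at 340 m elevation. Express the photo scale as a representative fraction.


scale = f / (H - h) = 123 mm / 9824 m = 123 / 9824000 = 1:79870

1:79870


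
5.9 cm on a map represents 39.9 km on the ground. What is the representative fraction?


ground = 39.9 km = 3990000 cm; RF denominator = ground / map = 3990000 / 5.9 ≈ 676271; RF = 1:676271

1:676271


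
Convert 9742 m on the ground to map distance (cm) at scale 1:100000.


map_cm = 9742 * 100 / 100000 = 9.742 cm ≈ 9.74 cm

9.74 cm


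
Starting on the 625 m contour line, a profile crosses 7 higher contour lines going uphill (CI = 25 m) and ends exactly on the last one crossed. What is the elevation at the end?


elevation = 625 + 7 * 25 = 800 m

800 m


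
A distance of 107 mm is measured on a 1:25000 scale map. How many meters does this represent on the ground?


ground = 107 mm * 25000 / 1000 = 2675.0 m

2675.0 m


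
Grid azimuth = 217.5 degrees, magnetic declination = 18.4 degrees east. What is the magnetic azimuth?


magnetic azimuth = grid azimuth - declination (east +ve)
mag_az = 217.5 - 18.4 = 199.1 degrees

199.1 degrees


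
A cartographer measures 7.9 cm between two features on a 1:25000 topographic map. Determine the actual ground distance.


ground = 7.9 cm * 25000 / 100 = 1975.0 m = 1.975 km

1.975 km


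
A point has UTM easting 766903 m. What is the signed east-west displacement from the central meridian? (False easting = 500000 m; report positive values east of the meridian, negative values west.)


displacement = 766903 - 500000 = 266903 m

266903 m


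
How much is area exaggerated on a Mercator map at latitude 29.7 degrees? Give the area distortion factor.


area_distortion = 1/cos^2(29.7) = 1.325

1.325


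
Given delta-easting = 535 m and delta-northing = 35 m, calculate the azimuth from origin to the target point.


az = atan2(535, 35) = 86.3 deg
adjusted to 0-360: 86.3 degrees

86.3 degrees


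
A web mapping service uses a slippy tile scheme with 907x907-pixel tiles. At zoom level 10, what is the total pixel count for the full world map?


tiles per axis = 2^10 = 1024
total tiles = 1024^2 = 1048576
pixels per axis = 1024 * 907 = 928768
total pixels = 928768^2 = 862609997824

862609997824 pixels


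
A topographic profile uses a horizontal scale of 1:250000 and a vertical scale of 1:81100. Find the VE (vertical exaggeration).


VE = horizontal_scale / vertical_scale = 250000 / 81100 ≈ 3.1

3.1x


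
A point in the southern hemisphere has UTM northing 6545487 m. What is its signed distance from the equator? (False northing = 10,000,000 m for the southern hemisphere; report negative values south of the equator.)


For southern: actual = 6545487 - 10000000 = -3454513 m

-3454513 m


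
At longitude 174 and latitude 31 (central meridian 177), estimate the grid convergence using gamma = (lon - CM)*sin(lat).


gamma = (174 - 177) * sin(31) = -3 * 0.515038 = -1.545 degrees

-1.545 degrees


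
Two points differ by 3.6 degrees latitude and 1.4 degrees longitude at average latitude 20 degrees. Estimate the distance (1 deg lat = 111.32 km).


dlat_km = 3.6 * 111.32 = 400.752
dlon_km = 1.4 * 111.32 * cos(20) ≈ 146.449
dist = sqrt(400.752^2 + 146.449^2) ≈ 426.7 km

426.7 km


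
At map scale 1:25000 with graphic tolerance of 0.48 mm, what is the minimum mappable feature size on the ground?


ground = 0.48 mm * 25000 / 1000 = 12.0 m

12.0 m


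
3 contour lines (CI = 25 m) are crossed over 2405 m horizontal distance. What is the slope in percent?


elevation change = 3 * 25 = 75 m
slope = 75 / 2405 * 100 = 3.1%

3.1%


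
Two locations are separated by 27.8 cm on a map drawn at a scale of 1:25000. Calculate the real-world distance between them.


ground = 27.8 cm * 25000 / 100 = 6950.0 m = 6.95 km

6.95 km


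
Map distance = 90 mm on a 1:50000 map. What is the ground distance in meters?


ground = 90 mm * 50000 / 1000 = 4500.0 m

4500.0 m


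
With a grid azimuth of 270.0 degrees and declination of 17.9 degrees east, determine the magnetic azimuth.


magnetic azimuth = grid azimuth - declination (east +ve)
mag_az = 270.0 - 17.9 = 252.1 degrees

252.1 degrees


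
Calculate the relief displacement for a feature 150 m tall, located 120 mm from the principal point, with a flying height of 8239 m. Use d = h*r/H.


d = h * r / H = 150 * 120 / 8239 = 2.18 mm

2.18 mm


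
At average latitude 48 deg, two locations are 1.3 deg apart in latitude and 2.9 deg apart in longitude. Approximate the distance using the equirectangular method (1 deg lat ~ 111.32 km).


dlat_km = 1.3 * 111.32 = 144.716
dlon_km = 2.9 * 111.32 * cos(48) ≈ 216.014
dist = sqrt(144.716^2 + 216.014^2) ≈ 260.0 km

260.0 km


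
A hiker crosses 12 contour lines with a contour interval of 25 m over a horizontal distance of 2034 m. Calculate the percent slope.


elevation change = 12 * 25 = 300 m
slope = 300 / 2034 * 100 = 14.7%

14.7%


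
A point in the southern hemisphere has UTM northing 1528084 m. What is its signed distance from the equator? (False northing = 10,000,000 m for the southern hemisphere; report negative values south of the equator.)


For southern: actual = 1528084 - 10000000 = -8471916 m

-8471916 m


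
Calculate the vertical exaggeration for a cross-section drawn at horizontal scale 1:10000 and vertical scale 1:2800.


VE = horizontal_scale / vertical_scale = 10000 / 2800 ≈ 3.6

3.6x


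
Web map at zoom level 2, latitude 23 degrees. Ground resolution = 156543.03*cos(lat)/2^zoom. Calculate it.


res = 156543.03 * cos(23) / 2^2 = 156543.03 * 0.92050485 / 4 = 36024.65 m/pixel

36024.65 m/pixel


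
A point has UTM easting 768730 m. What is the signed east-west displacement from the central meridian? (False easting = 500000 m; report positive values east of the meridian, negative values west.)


displacement = 768730 - 500000 = 268730 m

268730 m


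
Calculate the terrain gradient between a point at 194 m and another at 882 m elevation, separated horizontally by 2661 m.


gradient = (882 - 194) / 2661 = 688 / 2661 = 0.2585

0.2585


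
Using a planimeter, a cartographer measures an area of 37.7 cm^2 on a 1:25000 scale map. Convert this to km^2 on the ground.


ground_area = 37.7 * (25000/100)^2 = 2356250.0 m^2 = 2.35625 km^2 ≈ 2.356 km^2

2.356 km^2


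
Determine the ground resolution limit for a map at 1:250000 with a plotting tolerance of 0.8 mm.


ground = 0.8 mm * 250000 / 1000 = 200.0 m

200.0 m


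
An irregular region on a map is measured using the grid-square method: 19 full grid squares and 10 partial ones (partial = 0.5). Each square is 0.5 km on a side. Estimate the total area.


effective squares = 19 + 10 * 0.5 = 24.0
area = 24.0 * 0.25 = 6.0 km^2

6.0 km^2


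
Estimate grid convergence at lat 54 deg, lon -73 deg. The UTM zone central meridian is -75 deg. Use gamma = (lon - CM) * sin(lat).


gamma = (-73 - -75) * sin(54) = 2 * 0.809017 = 1.618 degrees

1.618 degrees


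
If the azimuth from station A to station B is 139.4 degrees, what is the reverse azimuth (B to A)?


back azimuth = (139.4 + 180) mod 360 = 319.4 degrees

319.4 degrees


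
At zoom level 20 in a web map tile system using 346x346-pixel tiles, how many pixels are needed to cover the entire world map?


tiles per axis = 2^20 = 1048576
total tiles = 1048576^2 = 1099511627776
pixels per axis = 1048576 * 346 = 362807296
total pixels = 362807296^2 = 131629134030831616

131629134030831616 pixels


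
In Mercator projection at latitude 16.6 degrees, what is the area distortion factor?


area_distortion = 1/cos^2(16.6) = 1.089

1.089


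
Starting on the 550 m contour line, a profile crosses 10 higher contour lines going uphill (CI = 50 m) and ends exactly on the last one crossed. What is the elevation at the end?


elevation = 550 + 10 * 50 = 1050 m

1050 m


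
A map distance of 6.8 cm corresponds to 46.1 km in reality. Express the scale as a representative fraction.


ground = 46.1 km = 4610000 cm; RF denominator = ground / map = 4610000 / 6.8 ≈ 677941; RF = 1:677941

1:677941


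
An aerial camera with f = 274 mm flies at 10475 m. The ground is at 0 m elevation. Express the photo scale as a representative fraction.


scale = f / (H - h) = 274 mm / 10475 m = 274 / 10475000 = 1:38230

1:38230


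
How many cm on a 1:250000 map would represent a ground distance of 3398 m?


map_cm = 3398 * 100 / 250000 = 1.3592 cm ≈ 1.36 cm

1.36 cm


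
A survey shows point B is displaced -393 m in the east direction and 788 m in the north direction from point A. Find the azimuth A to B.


az = atan2(-393, 788) = -26.5 deg
adjusted to 0-360: 333.5 degrees

333.5 degrees


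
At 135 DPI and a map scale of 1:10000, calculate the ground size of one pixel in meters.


pixel_cm = 2.54 / 135 ≈ 0.018815 cm
ground = pixel_cm * 10000 / 100 = 2.54 * 10000 / (135 * 100) = 25400 / 13500 ≈ 1.88 m

1.88 m


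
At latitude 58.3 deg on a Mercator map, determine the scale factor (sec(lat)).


SF = 1 / cos(58.3) = 1 / 0.525472 = 1.903

1.903


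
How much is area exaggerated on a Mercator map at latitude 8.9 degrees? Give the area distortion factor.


area_distortion = 1/cos^2(8.9) = 1.025

1.025


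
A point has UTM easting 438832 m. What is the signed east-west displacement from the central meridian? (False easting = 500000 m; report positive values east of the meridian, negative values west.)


displacement = 438832 - 500000 = -61168 m

-61168 m


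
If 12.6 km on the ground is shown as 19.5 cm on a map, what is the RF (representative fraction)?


ground = 12.6 km = 1260000 cm; RF denominator = ground / map = 1260000 / 19.5 ≈ 64615; RF = 1:64615

1:64615


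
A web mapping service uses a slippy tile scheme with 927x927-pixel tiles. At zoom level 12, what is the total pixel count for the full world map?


tiles per axis = 2^12 = 4096
total tiles = 4096^2 = 16777216
pixels per axis = 4096 * 927 = 3796992
total pixels = 3796992^2 = 14417148248064

14417148248064 pixels


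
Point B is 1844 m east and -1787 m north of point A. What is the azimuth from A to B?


az = atan2(1844, -1787) = 134.1 deg
adjusted to 0-360: 134.1 degrees

134.1 degrees


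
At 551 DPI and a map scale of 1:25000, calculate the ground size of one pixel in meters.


pixel_cm = 2.54 / 551 ≈ 0.00461 cm
ground = pixel_cm * 25000 / 100 = 2.54 * 25000 / (551 * 100) = 63500 / 55100 ≈ 1.15 m

1.15 m


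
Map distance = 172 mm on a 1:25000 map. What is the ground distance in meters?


ground = 172 mm * 25000 / 1000 = 4300.0 m

4300.0 m


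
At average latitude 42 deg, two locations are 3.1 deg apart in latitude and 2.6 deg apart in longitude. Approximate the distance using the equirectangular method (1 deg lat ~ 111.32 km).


dlat_km = 3.1 * 111.32 = 345.092
dlon_km = 2.6 * 111.32 * cos(42) ≈ 215.09
dist = sqrt(345.092^2 + 215.09^2) ≈ 406.6 km

406.6 km


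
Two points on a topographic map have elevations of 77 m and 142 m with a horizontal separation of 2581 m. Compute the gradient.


gradient = (142 - 77) / 2581 = 65 / 2581 = 0.0252

0.0252


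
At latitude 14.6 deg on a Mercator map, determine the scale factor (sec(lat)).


SF = 1 / cos(14.6) = 1 / 0.967709 = 1.033

1.033


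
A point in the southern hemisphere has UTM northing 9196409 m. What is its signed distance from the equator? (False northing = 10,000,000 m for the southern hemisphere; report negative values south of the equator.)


For southern: actual = 9196409 - 10000000 = -803591 m

-803591 m


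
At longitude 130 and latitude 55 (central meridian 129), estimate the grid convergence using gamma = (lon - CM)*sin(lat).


gamma = (130 - 129) * sin(55) = 1 * 0.819152 = 0.819 degrees

0.819 degrees


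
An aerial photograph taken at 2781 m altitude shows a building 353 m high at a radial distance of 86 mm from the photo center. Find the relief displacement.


d = h * r / H = 353 * 86 / 2781 = 10.92 mm

10.92 mm


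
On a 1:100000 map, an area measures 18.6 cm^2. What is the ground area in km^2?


ground_area = 18.6 * (100000/100)^2 = 18600000.0 m^2 = 18.6 km^2

18.6 km^2


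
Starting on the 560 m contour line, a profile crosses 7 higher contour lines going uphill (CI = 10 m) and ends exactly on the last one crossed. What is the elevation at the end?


elevation = 560 + 7 * 10 = 630 m

630 m


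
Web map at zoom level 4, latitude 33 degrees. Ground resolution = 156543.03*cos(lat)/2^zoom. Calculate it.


res = 156543.03 * cos(33) / 2^4 = 156543.03 * 0.83867057 / 16 = 8205.5 m/pixel

8205.5 m/pixel


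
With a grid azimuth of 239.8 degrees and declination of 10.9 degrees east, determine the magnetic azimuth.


magnetic azimuth = grid azimuth - declination (east +ve)
mag_az = 239.8 - 10.9 = 228.9 degrees

228.9 degrees


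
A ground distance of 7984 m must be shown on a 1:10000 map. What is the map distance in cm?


map_cm = 7984 * 100 / 10000 = 79.84 cm

79.84 cm


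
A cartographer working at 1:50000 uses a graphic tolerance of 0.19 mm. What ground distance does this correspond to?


ground = 0.19 mm * 50000 / 1000 = 9.5 m

9.5 m


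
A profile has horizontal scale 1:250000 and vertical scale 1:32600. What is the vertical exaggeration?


VE = horizontal_scale / vertical_scale = 250000 / 32600 ≈ 7.7

7.7x


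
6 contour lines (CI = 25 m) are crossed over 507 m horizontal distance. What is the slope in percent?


elevation change = 6 * 25 = 150 m
slope = 150 / 507 * 100 = 29.6%

29.6%


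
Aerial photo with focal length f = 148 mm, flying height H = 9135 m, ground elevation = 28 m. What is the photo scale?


scale = f / (H - h) = 148 mm / 9107 m = 148 / 9107000 = 1:61534

1:61534


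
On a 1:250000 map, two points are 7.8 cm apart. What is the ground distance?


ground = 7.8 cm * 250000 / 100 = 19500.0 m = 19.5 km

19.5 km


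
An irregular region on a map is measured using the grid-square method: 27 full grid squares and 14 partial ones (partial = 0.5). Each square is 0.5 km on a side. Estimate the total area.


effective squares = 27 + 14 * 0.5 = 34.0
area = 34.0 * 0.25 = 8.5 km^2

8.5 km^2


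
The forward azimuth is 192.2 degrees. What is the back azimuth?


back azimuth = (192.2 + 180) mod 360 = 12.2 degrees

12.2 degrees


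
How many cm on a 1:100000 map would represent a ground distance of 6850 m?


map_cm = 6850 * 100 / 100000 = 6.85 cm

6.85 cm


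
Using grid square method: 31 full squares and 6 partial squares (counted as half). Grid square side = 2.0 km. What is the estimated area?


effective squares = 31 + 6 * 0.5 = 34.0
area = 34.0 * 4.0 = 136.0 km^2

136.0 km^2


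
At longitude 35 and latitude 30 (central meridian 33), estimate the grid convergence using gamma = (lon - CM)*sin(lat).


gamma = (35 - 33) * sin(30) = 2 * 0.5 = 1.0 degrees

1.0 degrees


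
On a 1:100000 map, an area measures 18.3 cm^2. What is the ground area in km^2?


ground_area = 18.3 * (100000/100)^2 = 18300000.0 m^2 = 18.3 km^2

18.3 km^2


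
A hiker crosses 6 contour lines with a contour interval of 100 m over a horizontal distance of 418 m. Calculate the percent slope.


elevation change = 6 * 100 = 600 m
slope = 600 / 418 * 100 = 143.5%

143.5%


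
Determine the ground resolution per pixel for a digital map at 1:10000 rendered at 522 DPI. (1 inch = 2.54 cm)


pixel_cm = 2.54 / 522 ≈ 0.004866 cm
ground = pixel_cm * 10000 / 100 = 2.54 * 10000 / (522 * 100) = 25400 / 52200 ≈ 0.49 m

0.49 m


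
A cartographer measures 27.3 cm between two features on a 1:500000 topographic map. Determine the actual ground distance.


ground = 27.3 cm * 500000 / 100 = 136500.0 m = 136.5 km

136.5 km


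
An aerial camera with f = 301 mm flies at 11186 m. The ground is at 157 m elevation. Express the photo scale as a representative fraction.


scale = f / (H - h) = 301 mm / 11029 m = 301 / 11029000 = 1:36641

1:36641


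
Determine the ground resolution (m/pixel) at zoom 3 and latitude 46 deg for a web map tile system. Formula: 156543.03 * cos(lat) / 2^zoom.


res = 156543.03 * cos(46) / 2^3 = 156543.03 * 0.69465837 / 8 = 13592.99 m/pixel

13592.99 m/pixel


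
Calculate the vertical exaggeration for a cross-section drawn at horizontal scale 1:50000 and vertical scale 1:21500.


VE = horizontal_scale / vertical_scale = 50000 / 21500 ≈ 2.3

2.3x


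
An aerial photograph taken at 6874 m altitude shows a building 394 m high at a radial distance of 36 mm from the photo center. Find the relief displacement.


d = h * r / H = 394 * 36 / 6874 = 2.06 mm

2.06 mm


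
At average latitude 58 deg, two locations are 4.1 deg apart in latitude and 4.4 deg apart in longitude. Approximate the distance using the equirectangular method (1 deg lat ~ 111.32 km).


dlat_km = 4.1 * 111.32 = 456.412
dlon_km = 4.4 * 111.32 * cos(58) ≈ 259.559
dist = sqrt(456.412^2 + 259.559^2) ≈ 525.1 km

525.1 km


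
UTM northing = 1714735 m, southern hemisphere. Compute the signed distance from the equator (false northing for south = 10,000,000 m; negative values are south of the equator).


For southern: actual = 1714735 - 10000000 = -8285265 m

-8285265 m


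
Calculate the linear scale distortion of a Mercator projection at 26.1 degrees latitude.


SF = 1 / cos(26.1) = 1 / 0.898028 = 1.114

1.114


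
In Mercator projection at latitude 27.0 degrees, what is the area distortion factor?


area_distortion = 1/cos^2(27.0) = 1.26

1.26


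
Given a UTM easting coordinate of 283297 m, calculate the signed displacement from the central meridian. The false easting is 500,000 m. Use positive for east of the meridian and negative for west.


displacement = 283297 - 500000 = -216703 m

-216703 m


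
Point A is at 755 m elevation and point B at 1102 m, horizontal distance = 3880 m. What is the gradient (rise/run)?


gradient = (1102 - 755) / 3880 = 347 / 3880 = 0.0894

0.0894


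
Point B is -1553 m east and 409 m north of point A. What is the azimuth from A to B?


az = atan2(-1553, 409) = -75.2 deg
adjusted to 0-360: 284.8 degrees

284.8 degrees


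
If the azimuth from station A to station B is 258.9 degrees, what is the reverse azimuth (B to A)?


back azimuth = (258.9 + 180) mod 360 = 78.9 degrees

78.9 degrees


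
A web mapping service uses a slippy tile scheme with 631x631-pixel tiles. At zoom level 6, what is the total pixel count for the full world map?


tiles per axis = 2^6 = 64
total tiles = 64^2 = 4096
pixels per axis = 64 * 631 = 40384
total pixels = 40384^2 = 1630867456

1630867456 pixels


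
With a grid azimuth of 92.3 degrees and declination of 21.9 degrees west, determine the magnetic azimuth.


magnetic azimuth = grid azimuth - declination (east +ve)
mag_az = 92.3 - -21.9 = 114.2 degrees

114.2 degrees


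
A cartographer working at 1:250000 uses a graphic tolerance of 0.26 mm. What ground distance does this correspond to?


ground = 0.26 mm * 250000 / 1000 = 65.0 m

65.0 m


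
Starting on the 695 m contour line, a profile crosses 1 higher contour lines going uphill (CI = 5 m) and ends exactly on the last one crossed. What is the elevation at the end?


elevation = 695 + 1 * 5 = 700 m

700 m


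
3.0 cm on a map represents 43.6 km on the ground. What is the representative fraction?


ground = 43.6 km = 4360000 cm; RF denominator = ground / map = 4360000 / 3.0 ≈ 1453333; RF = 1:1453333

1:1453333


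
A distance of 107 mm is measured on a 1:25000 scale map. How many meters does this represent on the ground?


ground = 107 mm * 25000 / 1000 = 2675.0 m

2675.0 m


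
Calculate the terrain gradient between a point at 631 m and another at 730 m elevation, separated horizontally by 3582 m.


gradient = (730 - 631) / 3582 = 99 / 3582 = 0.0276

0.0276


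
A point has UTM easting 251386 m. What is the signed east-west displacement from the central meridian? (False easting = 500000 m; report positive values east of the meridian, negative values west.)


displacement = 251386 - 500000 = -248614 m

-248614 m


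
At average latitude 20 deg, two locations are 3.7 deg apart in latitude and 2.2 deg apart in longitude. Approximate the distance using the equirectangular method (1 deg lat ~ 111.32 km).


dlat_km = 3.7 * 111.32 = 411.884
dlon_km = 2.2 * 111.32 * cos(20) ≈ 230.134
dist = sqrt(411.884^2 + 230.134^2) ≈ 471.8 km

471.8 km


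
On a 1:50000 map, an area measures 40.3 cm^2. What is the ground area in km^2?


ground_area = 40.3 * (50000/100)^2 = 10075000.0 m^2 = 10.075 km^2

10.075 km^2


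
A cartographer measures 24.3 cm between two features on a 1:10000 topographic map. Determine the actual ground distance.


ground = 24.3 cm * 10000 / 100 = 2430.0 m = 2.43 km

2.43 km


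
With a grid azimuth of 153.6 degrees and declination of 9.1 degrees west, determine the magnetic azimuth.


magnetic azimuth = grid azimuth - declination (east +ve)
mag_az = 153.6 - -9.1 = 162.7 degrees

162.7 degrees


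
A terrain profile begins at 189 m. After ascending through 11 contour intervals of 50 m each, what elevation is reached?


elevation = 189 + 11 * 50 = 739 m

739 m


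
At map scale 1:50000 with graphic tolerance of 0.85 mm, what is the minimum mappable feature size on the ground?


ground = 0.85 mm * 50000 / 1000 = 42.5 m

42.5 m


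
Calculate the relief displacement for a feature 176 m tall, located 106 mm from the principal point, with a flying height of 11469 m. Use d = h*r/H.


d = h * r / H = 176 * 106 / 11469 = 1.63 mm

1.63 mm


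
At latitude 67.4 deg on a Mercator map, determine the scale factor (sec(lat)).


SF = 1 / cos(67.4) = 1 / 0.384295 = 2.602

2.602


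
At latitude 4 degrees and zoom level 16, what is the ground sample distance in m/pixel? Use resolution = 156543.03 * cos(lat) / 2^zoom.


res = 156543.03 * cos(4) / 2^16 = 156543.03 * 0.99756405 / 65536 = 2.38 m/pixel

2.38 m/pixel


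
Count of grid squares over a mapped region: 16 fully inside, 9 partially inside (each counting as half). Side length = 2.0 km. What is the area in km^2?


effective squares = 16 + 9 * 0.5 = 20.5
area = 20.5 * 4.0 = 82.0 km^2

82.0 km^2


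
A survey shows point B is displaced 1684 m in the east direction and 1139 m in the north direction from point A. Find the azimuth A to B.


az = atan2(1684, 1139) = 55.9 deg
adjusted to 0-360: 55.9 degrees

55.9 degrees


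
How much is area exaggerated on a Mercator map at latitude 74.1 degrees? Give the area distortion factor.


area_distortion = 1/cos^2(74.1) = 13.324

13.324


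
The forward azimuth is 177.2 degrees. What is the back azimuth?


back azimuth = (177.2 + 180) mod 360 = 357.2 degrees

357.2 degrees


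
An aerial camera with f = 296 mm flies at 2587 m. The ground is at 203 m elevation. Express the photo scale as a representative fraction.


scale = f / (H - h) = 296 mm / 2384 m = 296 / 2384000 = 1:8054

1:8054


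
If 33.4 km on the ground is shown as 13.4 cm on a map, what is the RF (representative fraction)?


ground = 33.4 km = 3340000 cm; RF denominator = ground / map = 3340000 / 13.4 ≈ 249254; RF = 1:249254

1:249254


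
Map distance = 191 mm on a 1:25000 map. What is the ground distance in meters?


ground = 191 mm * 25000 / 1000 = 4775.0 m

4775.0 m


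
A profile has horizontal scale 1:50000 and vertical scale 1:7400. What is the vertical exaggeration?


VE = horizontal_scale / vertical_scale = 50000 / 7400 ≈ 6.8

6.8x


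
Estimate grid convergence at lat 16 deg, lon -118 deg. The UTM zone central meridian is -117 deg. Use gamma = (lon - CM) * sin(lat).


gamma = (-118 - -117) * sin(16) = -1 * 0.275637 = -0.276 degrees

-0.276 degrees


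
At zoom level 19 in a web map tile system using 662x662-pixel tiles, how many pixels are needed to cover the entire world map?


tiles per axis = 2^19 = 524288
total tiles = 524288^2 = 274877906944
pixels per axis = 524288 * 662 = 347078656
total pixels = 347078656^2 = 120463593450766336

120463593450766336 pixels


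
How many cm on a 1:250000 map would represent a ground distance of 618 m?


map_cm = 618 * 100 / 250000 = 0.2472 cm ≈ 0.25 cm

0.25 cm


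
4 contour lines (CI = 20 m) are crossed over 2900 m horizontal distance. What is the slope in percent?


elevation change = 4 * 20 = 80 m
slope = 80 / 2900 * 100 = 2.8%

2.8%


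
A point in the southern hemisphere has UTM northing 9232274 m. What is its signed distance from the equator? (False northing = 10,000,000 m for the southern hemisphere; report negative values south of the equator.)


For southern: actual = 9232274 - 10000000 = -767726 m

-767726 m


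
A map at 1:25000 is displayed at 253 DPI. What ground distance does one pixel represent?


pixel_cm = 2.54 / 253 ≈ 0.01004 cm
ground = pixel_cm * 25000 / 100 = 2.54 * 25000 / (253 * 100) = 63500 / 25300 ≈ 2.51 m

2.51 m


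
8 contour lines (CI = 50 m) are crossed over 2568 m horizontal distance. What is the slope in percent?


elevation change = 8 * 50 = 400 m
slope = 400 / 2568 * 100 = 15.6%

15.6%


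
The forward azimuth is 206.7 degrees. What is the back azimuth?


back azimuth = (206.7 + 180) mod 360 = 26.7 degrees

26.7 degrees


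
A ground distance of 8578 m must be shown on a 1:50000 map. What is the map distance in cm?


map_cm = 8578 * 100 / 50000 = 17.156 cm ≈ 17.16 cm

17.16 cm


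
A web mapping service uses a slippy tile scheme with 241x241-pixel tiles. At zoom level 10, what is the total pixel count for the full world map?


tiles per axis = 2^10 = 1024
total tiles = 1024^2 = 1048576
pixels per axis = 1024 * 241 = 246784
total pixels = 246784^2 = 60902342656

60902342656 pixels


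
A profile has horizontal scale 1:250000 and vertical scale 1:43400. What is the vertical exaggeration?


VE = horizontal_scale / vertical_scale = 250000 / 43400 ≈ 5.8

5.8x


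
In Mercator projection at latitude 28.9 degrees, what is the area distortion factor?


area_distortion = 1/cos^2(28.9) = 1.305

1.305


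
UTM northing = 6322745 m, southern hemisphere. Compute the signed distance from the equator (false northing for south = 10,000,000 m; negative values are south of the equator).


For southern: actual = 6322745 - 10000000 = -3677255 m

-3677255 m


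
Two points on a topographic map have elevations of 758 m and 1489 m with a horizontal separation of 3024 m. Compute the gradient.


gradient = (1489 - 758) / 3024 = 731 / 3024 = 0.2417

0.2417


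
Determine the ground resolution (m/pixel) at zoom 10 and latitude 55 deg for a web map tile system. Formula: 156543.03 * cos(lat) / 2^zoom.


res = 156543.03 * cos(55) / 2^10 = 156543.03 * 0.57357644 / 1024 = 87.68 m/pixel

87.68 m/pixel


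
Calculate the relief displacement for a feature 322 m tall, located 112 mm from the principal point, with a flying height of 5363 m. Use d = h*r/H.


d = h * r / H = 322 * 112 / 5363 = 6.72 mm

6.72 mm


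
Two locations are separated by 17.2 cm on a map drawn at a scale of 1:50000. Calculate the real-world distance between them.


ground = 17.2 cm * 50000 / 100 = 8600.0 m = 8.6 km

8.6 km


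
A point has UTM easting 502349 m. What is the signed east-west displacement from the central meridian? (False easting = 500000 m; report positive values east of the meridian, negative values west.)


displacement = 502349 - 500000 = 2349 m

2349 m


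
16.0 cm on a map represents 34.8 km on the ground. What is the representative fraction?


ground = 34.8 km = 3480000 cm; RF denominator = ground / map = 3480000 / 16.0 = 217500; RF = 1:217500

1:217500


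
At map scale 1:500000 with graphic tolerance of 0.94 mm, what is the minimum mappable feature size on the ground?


ground = 0.94 mm * 500000 / 1000 = 470.0 m

470.0 m


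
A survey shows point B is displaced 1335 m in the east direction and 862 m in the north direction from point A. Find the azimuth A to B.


az = atan2(1335, 862) = 57.1 deg
adjusted to 0-360: 57.1 degrees

57.1 degrees


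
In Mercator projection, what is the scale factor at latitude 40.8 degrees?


SF = 1 / cos(40.8) = 1 / 0.756995 = 1.321

1.321


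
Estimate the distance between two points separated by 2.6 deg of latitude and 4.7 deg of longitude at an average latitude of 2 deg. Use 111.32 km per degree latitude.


dlat_km = 2.6 * 111.32 = 289.432
dlon_km = 4.7 * 111.32 * cos(2) ≈ 522.885
dist = sqrt(289.432^2 + 522.885^2) ≈ 597.6 km

597.6 km


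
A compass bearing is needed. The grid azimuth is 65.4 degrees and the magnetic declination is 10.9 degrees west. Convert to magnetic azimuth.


magnetic azimuth = grid azimuth - declination (east +ve)
mag_az = 65.4 - -10.9 = 76.3 degrees

76.3 degrees


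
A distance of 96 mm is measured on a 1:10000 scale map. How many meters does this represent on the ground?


ground = 96 mm * 10000 / 1000 = 960.0 m

960.0 m


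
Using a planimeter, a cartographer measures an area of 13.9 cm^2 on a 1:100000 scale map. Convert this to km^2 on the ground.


ground_area = 13.9 * (100000/100)^2 = 13900000.0 m^2 = 13.9 km^2

13.9 km^2


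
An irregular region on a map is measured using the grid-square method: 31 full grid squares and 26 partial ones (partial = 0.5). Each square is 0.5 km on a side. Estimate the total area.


effective squares = 31 + 26 * 0.5 = 44.0
area = 44.0 * 0.25 = 11.0 km^2

11.0 km^2


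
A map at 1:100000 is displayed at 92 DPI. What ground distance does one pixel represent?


pixel_cm = 2.54 / 92 ≈ 0.027609 cm
ground = pixel_cm * 100000 / 100 = 2.54 * 100000 / (92 * 100) = 254000 / 9200 ≈ 27.61 m

27.61 m


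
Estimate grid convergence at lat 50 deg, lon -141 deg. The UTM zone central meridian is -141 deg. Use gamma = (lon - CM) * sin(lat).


gamma = (-141 - -141) * sin(50) = 0 * 0.766044 = 0.0 degrees

0.0 degrees


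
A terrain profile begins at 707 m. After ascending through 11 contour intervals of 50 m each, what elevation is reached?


elevation = 707 + 11 * 50 = 1257 m

1257 m


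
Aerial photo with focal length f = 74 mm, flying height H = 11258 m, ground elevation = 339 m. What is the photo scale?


scale = f / (H - h) = 74 mm / 10919 m = 74 / 10919000 = 1:147554

1:147554


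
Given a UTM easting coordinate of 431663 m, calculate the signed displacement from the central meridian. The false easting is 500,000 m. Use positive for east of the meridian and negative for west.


displacement = 431663 - 500000 = -68337 m

-68337 m


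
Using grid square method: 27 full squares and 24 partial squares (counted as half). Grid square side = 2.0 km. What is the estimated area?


effective squares = 27 + 24 * 0.5 = 39.0
area = 39.0 * 4.0 = 156.0 km^2

156.0 km^2


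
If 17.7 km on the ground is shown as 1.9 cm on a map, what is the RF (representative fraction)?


ground = 17.7 km = 1770000 cm; RF denominator = ground / map = 1770000 / 1.9 ≈ 931579; RF = 1:931579

1:931579


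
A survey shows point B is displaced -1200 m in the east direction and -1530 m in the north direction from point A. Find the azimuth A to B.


az = atan2(-1200, -1530) = -141.9 deg
adjusted to 0-360: 218.1 degrees

218.1 degrees


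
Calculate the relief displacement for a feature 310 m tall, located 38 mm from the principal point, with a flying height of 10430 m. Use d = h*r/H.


d = h * r / H = 310 * 38 / 10430 = 1.13 mm

1.13 mm


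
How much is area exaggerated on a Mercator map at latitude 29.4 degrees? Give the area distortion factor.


area_distortion = 1/cos^2(29.4) = 1.317

1.317


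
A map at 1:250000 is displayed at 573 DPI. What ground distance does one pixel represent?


pixel_cm = 2.54 / 573 ≈ 0.004433 cm
ground = pixel_cm * 250000 / 100 = 2.54 * 250000 / (573 * 100) = 635000 / 57300 ≈ 11.08 m

11.08 m


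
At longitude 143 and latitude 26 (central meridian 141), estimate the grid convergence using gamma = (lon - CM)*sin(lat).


gamma = (143 - 141) * sin(26) = 2 * 0.438371 = 0.877 degrees

0.877 degrees


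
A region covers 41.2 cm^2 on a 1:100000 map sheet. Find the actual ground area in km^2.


ground_area = 41.2 * (100000/100)^2 = 41200000.0 m^2 = 41.2 km^2

41.2 km^2


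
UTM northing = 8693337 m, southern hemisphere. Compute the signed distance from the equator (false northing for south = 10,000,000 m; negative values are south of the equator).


For southern: actual = 8693337 - 10000000 = -1306663 m

-1306663 m
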